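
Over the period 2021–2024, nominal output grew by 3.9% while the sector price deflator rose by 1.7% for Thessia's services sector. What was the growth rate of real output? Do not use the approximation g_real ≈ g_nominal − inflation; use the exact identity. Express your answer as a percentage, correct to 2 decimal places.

(1 + g_nom) = (1 + g_real)(1 + π), so g_real = 1.0390 / 1.0170 − 1 = 0.02163.

2.16%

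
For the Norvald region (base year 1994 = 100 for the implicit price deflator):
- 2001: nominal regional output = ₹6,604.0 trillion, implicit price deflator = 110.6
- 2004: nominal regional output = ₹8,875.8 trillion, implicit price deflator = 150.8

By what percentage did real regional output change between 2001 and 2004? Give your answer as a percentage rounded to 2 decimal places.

Deflate each year: 2001 → 6604.0/1.106 = 5971.07; 2004 → 8875.8/1.508 = 5885.81.
So real regional output changed by 5885.81/5971.07 − 1 = -0.0143, i.e. -1.43%.

-1.43%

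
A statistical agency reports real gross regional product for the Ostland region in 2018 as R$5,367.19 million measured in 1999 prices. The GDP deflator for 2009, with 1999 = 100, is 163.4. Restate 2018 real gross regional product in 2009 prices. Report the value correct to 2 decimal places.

Real gross regional product in 2009 prices = Real gross regional product in 1999 prices × (P_2009/P_1999) = 5367.19 × 1.634 = 8769.99.

R$8,769.99 million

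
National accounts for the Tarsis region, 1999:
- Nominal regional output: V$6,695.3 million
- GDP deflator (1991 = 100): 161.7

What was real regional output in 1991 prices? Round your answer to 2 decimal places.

V$4,140.57 million

Real regional output = Nominal / (GDP deflator/100) = 6695.3 / 1.617 = 4140.57.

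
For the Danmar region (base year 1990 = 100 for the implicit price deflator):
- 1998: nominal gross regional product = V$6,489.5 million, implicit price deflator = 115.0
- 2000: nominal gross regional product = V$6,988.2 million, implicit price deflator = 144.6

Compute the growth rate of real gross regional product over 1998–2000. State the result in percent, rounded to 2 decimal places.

-14.36%

Real gross regional product 1998 = 6489.5 / 1.150 = 5643.04.
Real gross regional product 2000 = 6988.2 / 1.446 = 4832.78.
Real growth = 4832.78 / 5643.04 − 1 = -0.1436.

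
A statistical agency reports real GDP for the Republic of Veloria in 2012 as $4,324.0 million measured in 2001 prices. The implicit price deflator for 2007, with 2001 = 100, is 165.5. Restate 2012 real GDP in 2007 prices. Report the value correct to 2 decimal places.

Real GDP in 2007 prices = Real GDP in 2001 prices × (P_2007/P_2001) = 4324.0 × 1.655 = 7156.22.

$7,156.22 million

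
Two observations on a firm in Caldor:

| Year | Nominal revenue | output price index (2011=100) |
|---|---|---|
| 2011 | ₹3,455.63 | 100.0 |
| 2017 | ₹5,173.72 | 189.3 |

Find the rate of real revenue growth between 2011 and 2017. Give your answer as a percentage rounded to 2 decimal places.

Real revenue 2011 = 3455.63 / 1.000 = 3455.63.
Real revenue 2017 = 5173.72 / 1.893 = 2733.08.
Real growth = 2733.08 / 3455.63 − 1 = -0.2091.

-20.91%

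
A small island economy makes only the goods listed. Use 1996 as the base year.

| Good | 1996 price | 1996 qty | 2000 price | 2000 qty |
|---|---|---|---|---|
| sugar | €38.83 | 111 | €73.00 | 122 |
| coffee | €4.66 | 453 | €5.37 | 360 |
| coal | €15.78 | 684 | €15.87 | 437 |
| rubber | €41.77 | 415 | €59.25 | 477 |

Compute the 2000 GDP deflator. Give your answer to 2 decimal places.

Nominal GDP 2000 = 73.00·122 + 5.37·360 + 15.87·437 + 59.25·477 = 46036.64.
Real GDP 2000 (at 1996 prices) = 38.83·122 + 4.66·360 + 15.78·437 + 41.77·477 = 33235.01.
Deflator = Nominal/Real × 100 = 46036.64/33235.01 × 100 = 138.519.

138.52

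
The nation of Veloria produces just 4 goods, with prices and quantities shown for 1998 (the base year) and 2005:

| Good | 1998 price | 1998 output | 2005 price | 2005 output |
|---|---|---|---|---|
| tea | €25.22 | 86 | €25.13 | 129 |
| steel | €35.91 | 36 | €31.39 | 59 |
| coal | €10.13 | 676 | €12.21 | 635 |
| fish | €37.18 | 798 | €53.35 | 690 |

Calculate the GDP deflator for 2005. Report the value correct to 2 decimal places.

132.57

Nominal GDP 2005 = 25.13·129 + 31.39·59 + 12.21·635 + 53.35·690 = 49658.63.
Real GDP 2005 (at 1998 prices) = 25.22·129 + 35.91·59 + 10.13·635 + 37.18·690 = 37458.82.
Deflator = Nominal/Real × 100 = 49658.63/37458.82 × 100 = 132.569.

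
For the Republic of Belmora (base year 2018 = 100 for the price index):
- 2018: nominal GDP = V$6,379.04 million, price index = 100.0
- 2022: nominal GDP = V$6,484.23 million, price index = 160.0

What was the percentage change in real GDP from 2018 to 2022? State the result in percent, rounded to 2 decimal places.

-36.47%

Real GDP 2018 = 6379.04 / 1.000 = 6379.04.
Real GDP 2022 = 6484.23 / 1.600 = 4052.64.
Real growth = 4052.64 / 6379.04 − 1 = -0.3647.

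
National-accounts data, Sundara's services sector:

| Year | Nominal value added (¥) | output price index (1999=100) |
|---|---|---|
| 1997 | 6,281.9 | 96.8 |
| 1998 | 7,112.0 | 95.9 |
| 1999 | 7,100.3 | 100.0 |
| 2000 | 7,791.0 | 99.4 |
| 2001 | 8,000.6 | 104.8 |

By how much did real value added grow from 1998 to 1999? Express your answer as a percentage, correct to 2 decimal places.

-4.26%

Real value added 1998 = 7112.0/0.959 = 7416.06.
Real value added 1999 = 7100.3/1.000 = 7100.30.
Change = 7100.30/7416.06 − 1 = -0.0426.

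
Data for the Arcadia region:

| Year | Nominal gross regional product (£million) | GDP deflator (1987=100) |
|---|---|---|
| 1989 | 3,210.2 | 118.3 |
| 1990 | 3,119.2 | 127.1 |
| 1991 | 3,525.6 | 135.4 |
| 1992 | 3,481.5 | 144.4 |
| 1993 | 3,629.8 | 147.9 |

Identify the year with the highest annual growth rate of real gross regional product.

1991

1990: real = 3119.2/1.271 = 2454.13; growth vs 1989 (2713.61) = -9.56%.
1991: real = 3525.6/1.354 = 2603.84; growth vs 1990 (2454.13) = 6.10%.
1992: real = 3481.5/1.444 = 2411.01; growth vs 1991 (2603.84) = -7.41%.
1993: real = 3629.8/1.479 = 2454.23; growth vs 1992 (2411.01) = 1.79%.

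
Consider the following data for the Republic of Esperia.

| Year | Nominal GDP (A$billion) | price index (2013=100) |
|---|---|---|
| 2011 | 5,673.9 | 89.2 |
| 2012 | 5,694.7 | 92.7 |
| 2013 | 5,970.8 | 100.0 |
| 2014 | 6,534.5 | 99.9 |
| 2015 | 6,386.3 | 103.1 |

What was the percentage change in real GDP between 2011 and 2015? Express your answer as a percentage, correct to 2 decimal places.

Real GDP 2011 = 5673.9/0.892 = 6360.87.
Real GDP 2015 = 6386.3/1.031 = 6194.28.
Change = 6194.28/6360.87 − 1 = -0.0262.

-2.62%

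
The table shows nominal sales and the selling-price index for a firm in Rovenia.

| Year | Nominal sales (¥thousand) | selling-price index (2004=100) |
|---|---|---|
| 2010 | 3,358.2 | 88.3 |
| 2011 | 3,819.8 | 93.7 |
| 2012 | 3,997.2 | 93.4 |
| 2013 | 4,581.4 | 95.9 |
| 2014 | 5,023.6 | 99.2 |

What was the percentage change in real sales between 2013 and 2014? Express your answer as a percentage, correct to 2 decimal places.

6.00%

Real sales 2013 = 4581.4/0.959 = 4777.27.
Real sales 2014 = 5023.6/0.992 = 5064.11.
Change = 5064.11/4777.27 − 1 = 0.0600.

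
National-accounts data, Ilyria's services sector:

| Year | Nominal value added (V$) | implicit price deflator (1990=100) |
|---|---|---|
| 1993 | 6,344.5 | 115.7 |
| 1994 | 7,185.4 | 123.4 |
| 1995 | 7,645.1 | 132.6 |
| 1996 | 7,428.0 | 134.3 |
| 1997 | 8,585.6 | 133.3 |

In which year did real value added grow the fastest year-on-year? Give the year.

1994: real = 7185.4/1.234 = 5822.85; growth vs 1993 (5483.58) = 6.19%.
1995: real = 7645.1/1.326 = 5765.54; growth vs 1994 (5822.85) = -0.98%.
1996: real = 7428.0/1.343 = 5530.90; growth vs 1995 (5765.54) = -4.07%.
1997: real = 8585.6/1.333 = 6440.81; growth vs 1996 (5530.90) = 16.45%.

1997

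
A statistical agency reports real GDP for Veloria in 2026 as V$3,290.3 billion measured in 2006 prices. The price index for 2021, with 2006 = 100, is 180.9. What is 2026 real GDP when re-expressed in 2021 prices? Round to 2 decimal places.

V$5,952.15 billion

Real GDP in 2021 prices = Real GDP in 2006 prices × (P_2021/P_2006) = 3290.3 × 1.809 = 5952.15.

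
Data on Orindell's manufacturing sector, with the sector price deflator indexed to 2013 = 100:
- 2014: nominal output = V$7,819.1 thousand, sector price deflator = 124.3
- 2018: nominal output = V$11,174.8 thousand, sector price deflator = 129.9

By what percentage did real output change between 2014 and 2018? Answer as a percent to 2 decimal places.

Real output 2014 = 7819.1 / 1.243 = 6290.51.
Real output 2018 = 11174.8 / 1.299 = 8602.62.
Real growth = 8602.62 / 6290.51 − 1 = 0.3676.

36.76%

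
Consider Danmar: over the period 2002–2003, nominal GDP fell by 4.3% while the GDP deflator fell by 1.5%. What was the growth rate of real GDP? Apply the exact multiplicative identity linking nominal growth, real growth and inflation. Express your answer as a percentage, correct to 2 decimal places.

-2.84%

(1 + g_nom) = (1 + g_real)(1 + π), so g_real = 0.9570 / 0.9850 − 1 = -0.02843.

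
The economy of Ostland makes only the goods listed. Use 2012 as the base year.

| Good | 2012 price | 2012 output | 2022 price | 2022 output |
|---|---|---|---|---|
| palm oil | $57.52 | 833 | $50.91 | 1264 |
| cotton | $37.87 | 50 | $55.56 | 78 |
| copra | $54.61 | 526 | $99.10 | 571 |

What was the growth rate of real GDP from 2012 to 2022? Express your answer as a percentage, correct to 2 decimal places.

Real GDP 2012 = Nominal GDP 2012 = 57.52·833 + 37.87·50 + 54.61·526 = 78532.52.
Real GDP 2022 (at 2012 prices) = 57.52·1264 + 37.87·78 + 54.61·571 = 106841.45.
Real growth = 106841.45/78532.52 − 1 = 0.3605.

36.05%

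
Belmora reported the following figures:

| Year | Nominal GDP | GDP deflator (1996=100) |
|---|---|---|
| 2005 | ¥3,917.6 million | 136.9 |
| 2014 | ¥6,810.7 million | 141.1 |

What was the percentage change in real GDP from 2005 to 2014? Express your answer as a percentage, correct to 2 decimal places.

68.67%

Real GDP 2005 = 3917.6 / 1.369 = 2861.65.
Real GDP 2014 = 6810.7 / 1.411 = 4826.86.
Real growth = 4826.86 / 2861.65 − 1 = 0.6867.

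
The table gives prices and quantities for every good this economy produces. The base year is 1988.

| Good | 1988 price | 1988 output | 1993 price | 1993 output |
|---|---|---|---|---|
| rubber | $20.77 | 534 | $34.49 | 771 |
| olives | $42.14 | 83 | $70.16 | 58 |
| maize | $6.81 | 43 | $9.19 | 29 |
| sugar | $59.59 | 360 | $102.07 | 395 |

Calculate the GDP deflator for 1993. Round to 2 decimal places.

168.85

Nominal GDP 1993 = 34.49·771 + 70.16·58 + 9.19·29 + 102.07·395 = 71245.23.
Real GDP 1993 (at 1988 prices) = 20.77·771 + 42.14·58 + 6.81·29 + 59.59·395 = 42193.33.
Deflator = Nominal/Real × 100 = 71245.23/42193.33 × 100 = 168.854.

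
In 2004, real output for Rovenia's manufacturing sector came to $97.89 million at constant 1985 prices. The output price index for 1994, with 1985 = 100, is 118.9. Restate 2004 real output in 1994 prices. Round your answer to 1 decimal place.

$116.4 million

Real output in 1994 prices = Real output in 1985 prices × (P_1994/P_1985) = 97.89 × 1.189 = 116.39.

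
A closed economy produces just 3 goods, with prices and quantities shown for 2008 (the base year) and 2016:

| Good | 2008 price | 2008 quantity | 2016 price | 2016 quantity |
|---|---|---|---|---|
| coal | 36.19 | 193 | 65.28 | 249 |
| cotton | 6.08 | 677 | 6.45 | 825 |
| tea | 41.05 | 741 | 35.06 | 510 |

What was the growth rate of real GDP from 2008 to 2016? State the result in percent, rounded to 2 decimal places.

Real GDP 2008 = Nominal GDP 2008 = 36.19·193 + 6.08·677 + 41.05·741 = 41518.88.
Real GDP 2016 (at 2008 prices) = 36.19·249 + 6.08·825 + 41.05·510 = 34962.81.
Real growth = 34962.81/41518.88 − 1 = -0.1579.

-15.79%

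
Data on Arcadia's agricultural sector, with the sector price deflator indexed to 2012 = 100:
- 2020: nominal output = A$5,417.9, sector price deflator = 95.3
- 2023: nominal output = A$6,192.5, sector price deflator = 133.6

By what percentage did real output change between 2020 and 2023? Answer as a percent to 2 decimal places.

Deflate each year: 2020 → 5417.9/0.953 = 5685.10; 2023 → 6192.5/1.336 = 4635.10.
So real output changed by 4635.10/5685.10 − 1 = -0.1847, i.e. -18.47%.

-18.47%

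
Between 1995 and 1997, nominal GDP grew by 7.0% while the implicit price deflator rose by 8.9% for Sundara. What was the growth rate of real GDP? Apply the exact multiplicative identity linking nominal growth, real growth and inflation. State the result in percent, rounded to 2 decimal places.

(1 + g_nom) = (1 + g_real)(1 + π), so g_real = 1.0700 / 1.0890 − 1 = -0.01745.

-1.74%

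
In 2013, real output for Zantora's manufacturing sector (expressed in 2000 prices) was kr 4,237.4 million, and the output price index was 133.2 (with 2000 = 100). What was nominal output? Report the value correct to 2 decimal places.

Nominal output = Real × (output price index/100) = 4237.4 × 1.332 = 5644.22.

kr 5,644.22 million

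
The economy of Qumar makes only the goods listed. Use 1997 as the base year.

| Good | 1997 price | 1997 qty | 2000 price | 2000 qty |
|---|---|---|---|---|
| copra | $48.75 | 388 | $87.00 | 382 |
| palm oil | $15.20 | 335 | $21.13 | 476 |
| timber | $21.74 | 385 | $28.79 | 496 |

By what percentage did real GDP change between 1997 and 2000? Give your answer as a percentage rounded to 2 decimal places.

13.17%

Real GDP 1997 = Nominal GDP 1997 = 48.75·388 + 15.20·335 + 21.74·385 = 32376.90.
Real GDP 2000 (at 1997 prices) = 48.75·382 + 15.20·476 + 21.74·496 = 36640.74.
Real growth = 36640.74/32376.90 − 1 = 0.1317.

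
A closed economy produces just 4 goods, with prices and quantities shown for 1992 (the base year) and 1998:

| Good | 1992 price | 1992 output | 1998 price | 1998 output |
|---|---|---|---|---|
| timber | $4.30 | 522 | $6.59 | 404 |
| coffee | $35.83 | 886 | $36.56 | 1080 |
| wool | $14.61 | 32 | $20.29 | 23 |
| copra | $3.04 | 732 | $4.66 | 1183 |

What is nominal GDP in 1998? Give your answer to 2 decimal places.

$48126.61

Nominal GDP 1998 = Σ (p_1998 × q_1998) = 6.59·404 + 36.56·1080 + 20.29·23 + 4.66·1183 = 48126.61.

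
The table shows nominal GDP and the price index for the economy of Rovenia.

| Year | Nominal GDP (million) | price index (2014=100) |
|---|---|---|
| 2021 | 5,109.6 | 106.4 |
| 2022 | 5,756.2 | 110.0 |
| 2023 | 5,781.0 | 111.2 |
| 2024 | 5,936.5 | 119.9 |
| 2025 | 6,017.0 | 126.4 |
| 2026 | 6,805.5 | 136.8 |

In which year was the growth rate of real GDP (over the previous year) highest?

2022

2022: real = 5756.2/1.100 = 5232.91; growth vs 2021 (4802.26) = 8.97%.
2023: real = 5781.0/1.112 = 5198.74; growth vs 2022 (5232.91) = -0.65%.
2024: real = 5936.5/1.199 = 4951.21; growth vs 2023 (5198.74) = -4.76%.
2025: real = 6017.0/1.264 = 4760.28; growth vs 2024 (4951.21) = -3.86%.
2026: real = 6805.5/1.368 = 4974.78; growth vs 2025 (4760.28) = 4.51%.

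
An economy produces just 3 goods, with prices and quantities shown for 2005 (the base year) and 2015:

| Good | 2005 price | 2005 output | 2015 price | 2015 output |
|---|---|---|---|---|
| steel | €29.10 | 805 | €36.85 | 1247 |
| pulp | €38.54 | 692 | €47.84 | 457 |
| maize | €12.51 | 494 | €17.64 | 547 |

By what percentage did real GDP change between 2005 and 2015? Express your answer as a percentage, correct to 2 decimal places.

Real GDP 2005 = Nominal GDP 2005 = 29.10·805 + 38.54·692 + 12.51·494 = 56275.12.
Real GDP 2015 (at 2005 prices) = 29.10·1247 + 38.54·457 + 12.51·547 = 60743.45.
Real growth = 60743.45/56275.12 − 1 = 0.0794.

7.94%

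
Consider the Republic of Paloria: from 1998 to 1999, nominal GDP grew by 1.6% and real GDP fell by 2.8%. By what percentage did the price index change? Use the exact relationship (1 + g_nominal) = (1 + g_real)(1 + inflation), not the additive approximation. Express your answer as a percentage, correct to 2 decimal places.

(1 + g_nom) = (1 + g_real)(1 + π), so π = 1.0160 / 0.9720 − 1 = 0.04527.

4.53%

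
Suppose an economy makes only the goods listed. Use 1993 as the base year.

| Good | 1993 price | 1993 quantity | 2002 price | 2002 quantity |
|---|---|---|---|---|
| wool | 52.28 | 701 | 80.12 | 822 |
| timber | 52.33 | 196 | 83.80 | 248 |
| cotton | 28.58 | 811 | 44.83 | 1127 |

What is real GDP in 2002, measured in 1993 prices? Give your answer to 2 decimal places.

Real GDP 2002 = Σ (p_1993 × q_2002) = 52.28·822 + 52.33·248 + 28.58·1127 = 88161.66.

88161.66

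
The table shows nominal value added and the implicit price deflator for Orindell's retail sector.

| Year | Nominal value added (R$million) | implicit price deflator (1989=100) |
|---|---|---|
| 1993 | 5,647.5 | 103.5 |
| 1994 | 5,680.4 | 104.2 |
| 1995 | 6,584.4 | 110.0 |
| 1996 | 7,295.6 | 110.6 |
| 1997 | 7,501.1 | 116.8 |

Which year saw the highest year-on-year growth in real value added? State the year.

1994: real = 5680.4/1.042 = 5451.44; growth vs 1993 (5456.52) = -0.09%.
1995: real = 6584.4/1.100 = 5985.82; growth vs 1994 (5451.44) = 9.80%.
1996: real = 7295.6/1.106 = 6596.38; growth vs 1995 (5985.82) = 10.20%.
1997: real = 7501.1/1.168 = 6422.17; growth vs 1996 (6596.38) = -2.64%.

1996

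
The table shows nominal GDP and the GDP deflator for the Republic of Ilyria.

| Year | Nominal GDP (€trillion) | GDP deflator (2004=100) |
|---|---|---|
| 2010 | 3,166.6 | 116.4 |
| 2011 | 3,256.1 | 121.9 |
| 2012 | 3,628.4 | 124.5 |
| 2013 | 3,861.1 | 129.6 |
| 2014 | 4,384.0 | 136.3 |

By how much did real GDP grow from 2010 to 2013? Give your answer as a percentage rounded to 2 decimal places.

Real GDP 2010 = 3166.6/1.164 = 2720.45.
Real GDP 2013 = 3861.1/1.296 = 2979.24.
Change = 2979.24/2720.45 − 1 = 0.0951.

9.51%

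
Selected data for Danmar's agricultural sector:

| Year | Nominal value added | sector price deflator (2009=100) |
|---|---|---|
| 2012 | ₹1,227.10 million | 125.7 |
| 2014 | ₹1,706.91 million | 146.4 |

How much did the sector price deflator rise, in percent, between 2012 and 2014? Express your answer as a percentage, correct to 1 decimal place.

16.5%

Price-level change = 146.4 / 125.7 − 1 = 0.1647.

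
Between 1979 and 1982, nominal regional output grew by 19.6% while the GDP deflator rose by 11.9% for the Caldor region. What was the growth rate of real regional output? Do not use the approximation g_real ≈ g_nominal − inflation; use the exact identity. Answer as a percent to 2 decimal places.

6.88%

(1 + g_nom) = (1 + g_real)(1 + π), so g_real = 1.1960 / 1.1190 − 1 = 0.06881.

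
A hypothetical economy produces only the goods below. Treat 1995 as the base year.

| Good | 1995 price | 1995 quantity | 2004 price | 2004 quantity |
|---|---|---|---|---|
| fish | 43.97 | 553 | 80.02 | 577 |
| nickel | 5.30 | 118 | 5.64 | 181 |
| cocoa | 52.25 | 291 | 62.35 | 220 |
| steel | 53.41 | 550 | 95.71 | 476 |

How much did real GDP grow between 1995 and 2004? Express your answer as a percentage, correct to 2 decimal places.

-9.02%

Real GDP 1995 = Nominal GDP 1995 = 43.97·553 + 5.30·118 + 52.25·291 + 53.41·550 = 69521.06.
Real GDP 2004 (at 1995 prices) = 43.97·577 + 5.30·181 + 52.25·220 + 53.41·476 = 63248.15.
Real growth = 63248.15/69521.06 − 1 = -0.0902.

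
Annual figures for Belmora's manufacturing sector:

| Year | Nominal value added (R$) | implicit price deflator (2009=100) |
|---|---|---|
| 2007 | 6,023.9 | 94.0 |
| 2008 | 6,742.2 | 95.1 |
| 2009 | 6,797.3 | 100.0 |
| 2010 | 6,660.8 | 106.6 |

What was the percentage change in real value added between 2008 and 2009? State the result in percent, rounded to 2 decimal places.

Real value added 2008 = 6742.2/0.951 = 7089.59.
Real value added 2009 = 6797.3/1.000 = 6797.30.
Change = 6797.30/7089.59 − 1 = -0.0412.

-4.12%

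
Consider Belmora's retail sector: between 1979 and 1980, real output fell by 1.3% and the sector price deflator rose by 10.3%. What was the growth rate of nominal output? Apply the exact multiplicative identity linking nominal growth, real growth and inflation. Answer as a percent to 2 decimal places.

(1 + g_nom) = (1 + g_real)(1 + π) = 0.9870 × 1.1030 = 1.08866.

8.87%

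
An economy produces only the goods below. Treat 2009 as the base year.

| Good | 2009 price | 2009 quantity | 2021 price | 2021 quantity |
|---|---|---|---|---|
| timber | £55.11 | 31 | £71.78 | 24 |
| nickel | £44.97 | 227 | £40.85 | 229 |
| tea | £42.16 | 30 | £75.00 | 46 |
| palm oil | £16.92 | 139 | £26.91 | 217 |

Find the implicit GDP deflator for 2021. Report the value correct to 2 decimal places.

Nominal GDP 2021 = 71.78·24 + 40.85·229 + 75.00·46 + 26.91·217 = 20366.84.
Real GDP 2021 (at 2009 prices) = 55.11·24 + 44.97·229 + 42.16·46 + 16.92·217 = 17231.77.
Deflator = Nominal/Real × 100 = 20366.84/17231.77 × 100 = 118.194.

118.19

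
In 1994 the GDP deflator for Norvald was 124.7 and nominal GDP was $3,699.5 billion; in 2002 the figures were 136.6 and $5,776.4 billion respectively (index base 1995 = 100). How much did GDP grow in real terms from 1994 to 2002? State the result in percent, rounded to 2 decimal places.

Deflate each year: 1994 → 3699.5/1.247 = 2966.72; 2002 → 5776.4/1.366 = 4228.70.
So real GDP changed by 4228.70/2966.72 − 1 = 0.4254, i.e. 42.54%.

42.54%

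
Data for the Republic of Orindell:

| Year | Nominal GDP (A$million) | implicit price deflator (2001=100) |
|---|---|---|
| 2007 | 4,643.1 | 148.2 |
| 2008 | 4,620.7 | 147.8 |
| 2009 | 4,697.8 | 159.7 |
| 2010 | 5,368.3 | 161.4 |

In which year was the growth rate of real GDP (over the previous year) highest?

2008: real = 4620.7/1.478 = 3126.32; growth vs 2007 (3133.00) = -0.21%.
2009: real = 4697.8/1.597 = 2941.64; growth vs 2008 (3126.32) = -5.91%.
2010: real = 5368.3/1.614 = 3326.08; growth vs 2009 (2941.64) = 13.07%.

2010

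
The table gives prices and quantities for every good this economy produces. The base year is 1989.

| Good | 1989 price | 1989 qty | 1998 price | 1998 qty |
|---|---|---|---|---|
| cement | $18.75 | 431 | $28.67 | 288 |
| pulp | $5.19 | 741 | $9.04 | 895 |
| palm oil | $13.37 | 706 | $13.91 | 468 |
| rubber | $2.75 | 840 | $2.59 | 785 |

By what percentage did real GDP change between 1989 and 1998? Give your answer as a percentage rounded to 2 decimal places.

Real GDP 1989 = Nominal GDP 1989 = 18.75·431 + 5.19·741 + 13.37·706 + 2.75·840 = 23676.26.
Real GDP 1998 (at 1989 prices) = 18.75·288 + 5.19·895 + 13.37·468 + 2.75·785 = 18460.96.
Real growth = 18460.96/23676.26 − 1 = -0.2203.

-22.03%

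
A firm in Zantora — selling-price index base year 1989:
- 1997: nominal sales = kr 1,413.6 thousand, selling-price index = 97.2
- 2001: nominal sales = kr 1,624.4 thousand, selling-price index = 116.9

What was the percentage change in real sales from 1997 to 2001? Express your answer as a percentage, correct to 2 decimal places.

Real sales 1997 = 1413.6 / 0.972 = 1454.32.
Real sales 2001 = 1624.4 / 1.169 = 1389.56.
Real growth = 1389.56 / 1454.32 − 1 = -0.0445.

-4.45%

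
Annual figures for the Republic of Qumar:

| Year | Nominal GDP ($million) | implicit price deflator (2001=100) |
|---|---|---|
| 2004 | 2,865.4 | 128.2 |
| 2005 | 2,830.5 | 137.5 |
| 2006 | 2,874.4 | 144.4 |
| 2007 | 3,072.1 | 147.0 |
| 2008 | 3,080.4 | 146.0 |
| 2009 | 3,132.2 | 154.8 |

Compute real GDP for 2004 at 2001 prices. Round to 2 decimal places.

Real GDP 2004 = 2865.4 / 1.282 = 2235.10.

$2,235.10 million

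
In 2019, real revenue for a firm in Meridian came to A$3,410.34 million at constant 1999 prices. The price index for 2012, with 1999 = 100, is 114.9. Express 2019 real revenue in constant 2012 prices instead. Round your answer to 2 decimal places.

Real revenue in 2012 prices = Real revenue in 1999 prices × (P_2012/P_1999) = 3410.34 × 1.149 = 3918.48.

A$3,918.48 million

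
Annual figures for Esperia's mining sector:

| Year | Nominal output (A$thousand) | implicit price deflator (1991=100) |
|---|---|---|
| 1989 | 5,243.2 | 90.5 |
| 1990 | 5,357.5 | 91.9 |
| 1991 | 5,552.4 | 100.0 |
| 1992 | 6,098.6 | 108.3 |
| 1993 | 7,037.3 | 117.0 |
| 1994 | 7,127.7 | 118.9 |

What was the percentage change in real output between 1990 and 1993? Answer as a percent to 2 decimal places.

3.17%

Real output 1990 = 5357.5/0.919 = 5829.71.
Real output 1993 = 7037.3/1.170 = 6014.79.
Change = 6014.79/5829.71 − 1 = 0.0317.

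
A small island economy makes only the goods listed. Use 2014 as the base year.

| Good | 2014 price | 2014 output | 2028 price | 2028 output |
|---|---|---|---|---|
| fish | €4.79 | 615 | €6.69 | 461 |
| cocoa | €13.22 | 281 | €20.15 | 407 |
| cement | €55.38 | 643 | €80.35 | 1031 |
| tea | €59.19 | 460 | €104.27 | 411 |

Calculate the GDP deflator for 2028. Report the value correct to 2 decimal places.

153.89

Nominal GDP 2028 = 6.69·461 + 20.15·407 + 80.35·1031 + 104.27·411 = 136980.96.
Real GDP 2028 (at 2014 prices) = 4.79·461 + 13.22·407 + 55.38·1031 + 59.19·411 = 89012.60.
Deflator = Nominal/Real × 100 = 136980.96/89012.60 × 100 = 153.889.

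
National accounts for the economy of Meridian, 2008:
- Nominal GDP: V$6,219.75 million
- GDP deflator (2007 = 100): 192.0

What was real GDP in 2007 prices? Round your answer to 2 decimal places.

V$3,239.45 million

Real GDP = Nominal / (GDP deflator/100) = 6219.75 / 1.920 = 3239.45.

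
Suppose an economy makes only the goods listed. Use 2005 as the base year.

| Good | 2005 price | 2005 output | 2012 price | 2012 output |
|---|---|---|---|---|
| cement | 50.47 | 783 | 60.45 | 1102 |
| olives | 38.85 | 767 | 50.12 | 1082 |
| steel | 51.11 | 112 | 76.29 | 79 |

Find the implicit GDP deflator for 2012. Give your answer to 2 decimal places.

Nominal GDP 2012 = 60.45·1102 + 50.12·1082 + 76.29·79 = 126872.65.
Real GDP 2012 (at 2005 prices) = 50.47·1102 + 38.85·1082 + 51.11·79 = 101691.33.
Deflator = Nominal/Real × 100 = 126872.65/101691.33 × 100 = 124.763.

124.76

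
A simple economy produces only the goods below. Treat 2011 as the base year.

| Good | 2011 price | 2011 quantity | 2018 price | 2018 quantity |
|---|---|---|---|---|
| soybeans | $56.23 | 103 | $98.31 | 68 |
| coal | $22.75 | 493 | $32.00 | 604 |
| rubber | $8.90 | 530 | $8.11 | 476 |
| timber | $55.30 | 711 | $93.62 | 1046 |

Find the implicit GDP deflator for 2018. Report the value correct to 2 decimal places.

160.46

Nominal GDP 2018 = 98.31·68 + 32.00·604 + 8.11·476 + 93.62·1046 = 127799.96.
Real GDP 2018 (at 2011 prices) = 56.23·68 + 22.75·604 + 8.90·476 + 55.30·1046 = 79644.84.
Deflator = Nominal/Real × 100 = 127799.96/79644.84 × 100 = 160.462.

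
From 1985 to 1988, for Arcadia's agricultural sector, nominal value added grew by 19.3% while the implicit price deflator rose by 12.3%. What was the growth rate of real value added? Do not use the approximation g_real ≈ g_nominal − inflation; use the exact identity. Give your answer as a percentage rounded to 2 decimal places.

6.23%

(1 + g_nom) = (1 + g_real)(1 + π), so g_real = 1.1930 / 1.1230 − 1 = 0.06233.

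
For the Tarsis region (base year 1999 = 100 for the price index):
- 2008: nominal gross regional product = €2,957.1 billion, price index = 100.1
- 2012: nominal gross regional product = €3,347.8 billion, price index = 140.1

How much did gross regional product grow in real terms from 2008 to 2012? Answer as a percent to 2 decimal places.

-19.11%

Deflate each year: 2008 → 2957.1/1.001 = 2954.15; 2012 → 3347.8/1.401 = 2389.58.
So real gross regional product changed by 2389.58/2954.15 − 1 = -0.1911, i.e. -19.11%.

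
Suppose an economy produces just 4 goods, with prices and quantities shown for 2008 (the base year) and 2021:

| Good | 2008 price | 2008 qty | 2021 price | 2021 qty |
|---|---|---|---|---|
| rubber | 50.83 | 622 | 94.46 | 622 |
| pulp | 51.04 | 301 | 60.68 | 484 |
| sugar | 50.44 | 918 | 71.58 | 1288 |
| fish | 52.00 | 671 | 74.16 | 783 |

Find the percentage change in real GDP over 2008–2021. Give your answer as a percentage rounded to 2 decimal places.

26.39%

Real GDP 2008 = Nominal GDP 2008 = 50.83·622 + 51.04·301 + 50.44·918 + 52.00·671 = 128175.22.
Real GDP 2021 (at 2008 prices) = 50.83·622 + 51.04·484 + 50.44·1288 + 52.00·783 = 162002.34.
Real growth = 162002.34/128175.22 − 1 = 0.2639.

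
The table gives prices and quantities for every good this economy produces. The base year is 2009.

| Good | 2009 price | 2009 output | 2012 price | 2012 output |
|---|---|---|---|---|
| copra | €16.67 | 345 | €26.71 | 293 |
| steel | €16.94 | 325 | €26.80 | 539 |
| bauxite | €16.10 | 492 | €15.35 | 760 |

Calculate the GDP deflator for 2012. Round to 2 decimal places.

Nominal GDP 2012 = 26.71·293 + 26.80·539 + 15.35·760 = 33937.23.
Real GDP 2012 (at 2009 prices) = 16.67·293 + 16.94·539 + 16.10·760 = 26250.97.
Deflator = Nominal/Real × 100 = 33937.23/26250.97 × 100 = 129.280.

129.28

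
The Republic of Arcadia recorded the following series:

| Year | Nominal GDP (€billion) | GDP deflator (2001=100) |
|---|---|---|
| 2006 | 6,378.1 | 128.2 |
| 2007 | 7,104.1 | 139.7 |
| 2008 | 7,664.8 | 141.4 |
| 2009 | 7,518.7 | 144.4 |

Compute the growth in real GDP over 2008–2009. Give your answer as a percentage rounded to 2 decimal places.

-3.94%

Real GDP 2008 = 7664.8/1.414 = 5420.65.
Real GDP 2009 = 7518.7/1.444 = 5206.86.
Change = 5206.86/5420.65 − 1 = -0.0394.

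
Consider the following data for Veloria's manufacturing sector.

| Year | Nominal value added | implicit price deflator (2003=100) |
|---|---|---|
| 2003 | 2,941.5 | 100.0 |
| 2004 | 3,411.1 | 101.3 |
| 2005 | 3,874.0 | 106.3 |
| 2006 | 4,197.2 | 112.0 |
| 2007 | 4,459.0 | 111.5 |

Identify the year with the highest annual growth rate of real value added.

2004

2004: real = 3411.1/1.013 = 3367.32; growth vs 2003 (2941.50) = 14.48%.
2005: real = 3874.0/1.063 = 3644.40; growth vs 2004 (3367.32) = 8.23%.
2006: real = 4197.2/1.120 = 3747.50; growth vs 2005 (3644.40) = 2.83%.
2007: real = 4459.0/1.115 = 3999.10; growth vs 2006 (3747.50) = 6.71%.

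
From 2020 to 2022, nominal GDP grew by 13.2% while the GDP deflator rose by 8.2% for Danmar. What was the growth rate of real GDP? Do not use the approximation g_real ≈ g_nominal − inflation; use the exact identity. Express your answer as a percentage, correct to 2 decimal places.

(1 + g_nom) = (1 + g_real)(1 + π), so g_real = 1.1320 / 1.0820 − 1 = 0.04621.

4.62%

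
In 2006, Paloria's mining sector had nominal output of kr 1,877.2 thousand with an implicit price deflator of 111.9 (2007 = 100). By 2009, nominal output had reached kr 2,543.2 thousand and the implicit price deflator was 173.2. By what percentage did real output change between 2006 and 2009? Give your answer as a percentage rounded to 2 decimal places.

-12.47%

Real output 2006 = 1877.2 / 1.119 = 1677.57.
Real output 2009 = 2543.2 / 1.732 = 1468.36.
Real growth = 1468.36 / 1677.57 − 1 = -0.1247.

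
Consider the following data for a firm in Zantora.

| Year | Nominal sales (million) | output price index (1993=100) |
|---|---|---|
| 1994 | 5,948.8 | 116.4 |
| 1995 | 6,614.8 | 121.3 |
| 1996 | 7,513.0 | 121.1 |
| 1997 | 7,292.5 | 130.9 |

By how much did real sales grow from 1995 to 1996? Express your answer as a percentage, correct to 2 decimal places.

13.77%

Real sales 1995 = 6614.8/1.213 = 5453.26.
Real sales 1996 = 7513.0/1.211 = 6203.96.
Change = 6203.96/5453.26 − 1 = 0.1377.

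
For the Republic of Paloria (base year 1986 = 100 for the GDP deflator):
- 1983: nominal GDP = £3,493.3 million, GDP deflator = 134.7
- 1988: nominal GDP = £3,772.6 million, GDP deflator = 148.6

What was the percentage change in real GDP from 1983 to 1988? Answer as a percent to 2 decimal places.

-2.11%

Deflate each year: 1983 → 3493.3/1.347 = 2593.39; 1988 → 3772.6/1.486 = 2538.76.
So real GDP changed by 2538.76/2593.39 − 1 = -0.0211, i.e. -2.11%.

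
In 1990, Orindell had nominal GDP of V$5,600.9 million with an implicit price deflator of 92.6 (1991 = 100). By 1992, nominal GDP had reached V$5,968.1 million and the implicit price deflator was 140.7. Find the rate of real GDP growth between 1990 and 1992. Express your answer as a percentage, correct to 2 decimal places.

-29.87%

Deflate each year: 1990 → 5600.9/0.926 = 6048.49; 1992 → 5968.1/1.407 = 4241.72.
So real GDP changed by 4241.72/6048.49 − 1 = -0.2987, i.e. -29.87%.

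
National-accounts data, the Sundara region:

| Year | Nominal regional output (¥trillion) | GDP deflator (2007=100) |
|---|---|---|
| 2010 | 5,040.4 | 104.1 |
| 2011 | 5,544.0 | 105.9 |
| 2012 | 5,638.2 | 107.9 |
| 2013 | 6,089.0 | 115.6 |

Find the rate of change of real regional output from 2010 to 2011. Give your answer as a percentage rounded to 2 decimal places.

8.12%

Real regional output 2010 = 5040.4/1.041 = 4841.88.
Real regional output 2011 = 5544.0/1.059 = 5235.13.
Change = 5235.13/4841.88 − 1 = 0.0812.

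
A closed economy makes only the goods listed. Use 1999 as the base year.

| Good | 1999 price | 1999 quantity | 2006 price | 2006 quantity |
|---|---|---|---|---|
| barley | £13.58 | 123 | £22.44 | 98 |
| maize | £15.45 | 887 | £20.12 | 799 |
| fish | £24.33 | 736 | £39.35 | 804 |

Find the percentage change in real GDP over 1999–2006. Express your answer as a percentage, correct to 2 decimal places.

-0.13%

Real GDP 1999 = Nominal GDP 1999 = 13.58·123 + 15.45·887 + 24.33·736 = 33281.37.
Real GDP 2006 (at 1999 prices) = 13.58·98 + 15.45·799 + 24.33·804 = 33236.71.
Real growth = 33236.71/33281.37 − 1 = -0.0013.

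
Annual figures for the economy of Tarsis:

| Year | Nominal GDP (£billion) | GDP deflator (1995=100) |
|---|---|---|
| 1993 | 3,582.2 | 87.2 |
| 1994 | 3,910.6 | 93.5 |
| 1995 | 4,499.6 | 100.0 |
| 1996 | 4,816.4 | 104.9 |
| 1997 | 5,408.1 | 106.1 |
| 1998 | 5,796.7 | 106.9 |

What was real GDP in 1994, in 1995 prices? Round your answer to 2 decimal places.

£4,182.46 billion

Real GDP 1994 = 3910.6 / 0.935 = 4182.46.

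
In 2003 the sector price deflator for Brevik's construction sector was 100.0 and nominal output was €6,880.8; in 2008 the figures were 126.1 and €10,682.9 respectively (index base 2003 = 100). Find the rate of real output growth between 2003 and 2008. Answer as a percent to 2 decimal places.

Real output 2003 = 6880.8 / 1.000 = 6880.80.
Real output 2008 = 10682.9 / 1.261 = 8471.77.
Real growth = 8471.77 / 6880.80 − 1 = 0.2312.

23.12%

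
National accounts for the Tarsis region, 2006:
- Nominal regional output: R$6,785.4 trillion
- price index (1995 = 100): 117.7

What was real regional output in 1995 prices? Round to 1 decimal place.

Real regional output = Nominal / (price index/100) = 6785.4 / 1.177 = 5765.00.

R$5,765.0 trillion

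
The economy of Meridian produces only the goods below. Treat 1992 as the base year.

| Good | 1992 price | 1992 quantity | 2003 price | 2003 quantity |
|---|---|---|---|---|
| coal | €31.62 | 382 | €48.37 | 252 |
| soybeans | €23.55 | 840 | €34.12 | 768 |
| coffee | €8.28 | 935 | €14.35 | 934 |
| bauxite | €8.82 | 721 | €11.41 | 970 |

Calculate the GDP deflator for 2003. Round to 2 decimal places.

Nominal GDP 2003 = 48.37·252 + 34.12·768 + 14.35·934 + 11.41·970 = 62864.00.
Real GDP 2003 (at 1992 prices) = 31.62·252 + 23.55·768 + 8.28·934 + 8.82·970 = 42343.56.
Deflator = Nominal/Real × 100 = 62864.00/42343.56 × 100 = 148.462.

148.46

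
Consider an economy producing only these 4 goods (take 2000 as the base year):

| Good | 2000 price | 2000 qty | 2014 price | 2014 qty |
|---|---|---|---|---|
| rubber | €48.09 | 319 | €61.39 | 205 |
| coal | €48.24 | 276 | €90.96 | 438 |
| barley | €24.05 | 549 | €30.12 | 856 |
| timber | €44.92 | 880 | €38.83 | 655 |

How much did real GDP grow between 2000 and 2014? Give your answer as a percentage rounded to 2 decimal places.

-0.48%

Real GDP 2000 = Nominal GDP 2000 = 48.09·319 + 48.24·276 + 24.05·549 + 44.92·880 = 81388.00.
Real GDP 2014 (at 2000 prices) = 48.09·205 + 48.24·438 + 24.05·856 + 44.92·655 = 80996.97.
Real growth = 80996.97/81388.00 − 1 = -0.0048.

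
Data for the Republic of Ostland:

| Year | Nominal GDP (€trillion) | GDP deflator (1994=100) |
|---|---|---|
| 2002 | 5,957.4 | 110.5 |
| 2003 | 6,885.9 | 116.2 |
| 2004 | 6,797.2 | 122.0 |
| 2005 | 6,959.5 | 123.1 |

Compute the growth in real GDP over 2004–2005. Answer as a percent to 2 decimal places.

Real GDP 2004 = 6797.2/1.220 = 5571.48.
Real GDP 2005 = 6959.5/1.231 = 5653.53.
Change = 5653.53/5571.48 − 1 = 0.0147.

1.47%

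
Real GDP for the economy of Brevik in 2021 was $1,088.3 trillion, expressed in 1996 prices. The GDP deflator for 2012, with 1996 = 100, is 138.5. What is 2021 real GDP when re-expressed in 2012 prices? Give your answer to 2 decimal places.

Real GDP in 2012 prices = Real GDP in 1996 prices × (P_2012/P_1996) = 1088.3 × 1.385 = 1507.30.

$1,507.30 trillion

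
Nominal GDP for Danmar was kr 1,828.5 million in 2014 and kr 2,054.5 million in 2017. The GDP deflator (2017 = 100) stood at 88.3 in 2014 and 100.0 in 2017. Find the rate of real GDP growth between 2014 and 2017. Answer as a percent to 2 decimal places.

Deflate each year: 2014 → 1828.5/0.883 = 2070.78; 2017 → 2054.5/1.000 = 2054.50.
So real GDP changed by 2054.50/2070.78 − 1 = -0.0079, i.e. -0.79%.

-0.79%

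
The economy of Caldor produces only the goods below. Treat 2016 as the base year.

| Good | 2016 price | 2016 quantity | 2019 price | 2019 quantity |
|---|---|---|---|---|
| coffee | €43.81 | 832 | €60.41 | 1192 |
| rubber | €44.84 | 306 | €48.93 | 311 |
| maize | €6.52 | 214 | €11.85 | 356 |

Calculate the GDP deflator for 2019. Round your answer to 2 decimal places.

133.52

Nominal GDP 2019 = 60.41·1192 + 48.93·311 + 11.85·356 = 91444.55.
Real GDP 2019 (at 2016 prices) = 43.81·1192 + 44.84·311 + 6.52·356 = 68487.88.
Deflator = Nominal/Real × 100 = 91444.55/68487.88 × 100 = 133.519.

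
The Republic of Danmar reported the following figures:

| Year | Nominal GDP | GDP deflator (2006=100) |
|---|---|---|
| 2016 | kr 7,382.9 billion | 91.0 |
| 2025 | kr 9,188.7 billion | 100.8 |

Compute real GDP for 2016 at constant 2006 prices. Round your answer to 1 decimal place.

kr 8,113.1 billion

Real GDP = Nominal / (GDP deflator/100) = 7382.9 / 0.910 = 8113.08.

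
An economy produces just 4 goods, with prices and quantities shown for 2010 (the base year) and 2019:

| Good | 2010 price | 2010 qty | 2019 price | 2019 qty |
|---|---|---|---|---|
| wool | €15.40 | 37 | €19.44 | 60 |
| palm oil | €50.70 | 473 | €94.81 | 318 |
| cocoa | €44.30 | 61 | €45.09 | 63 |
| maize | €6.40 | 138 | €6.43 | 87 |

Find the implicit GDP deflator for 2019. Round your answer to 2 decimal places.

Nominal GDP 2019 = 19.44·60 + 94.81·318 + 45.09·63 + 6.43·87 = 34716.06.
Real GDP 2019 (at 2010 prices) = 15.40·60 + 50.70·318 + 44.30·63 + 6.40·87 = 20394.30.
Deflator = Nominal/Real × 100 = 34716.06/20394.30 × 100 = 170.224.

170.22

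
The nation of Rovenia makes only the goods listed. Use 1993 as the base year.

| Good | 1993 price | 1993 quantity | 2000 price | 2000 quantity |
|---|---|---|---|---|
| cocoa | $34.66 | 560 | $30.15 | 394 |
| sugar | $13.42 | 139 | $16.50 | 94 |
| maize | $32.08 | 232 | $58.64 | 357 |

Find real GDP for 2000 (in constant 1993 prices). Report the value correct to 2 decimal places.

Real GDP 2000 = Σ (p_1993 × q_2000) = 34.66·394 + 13.42·94 + 32.08·357 = 26370.08.

$26370.08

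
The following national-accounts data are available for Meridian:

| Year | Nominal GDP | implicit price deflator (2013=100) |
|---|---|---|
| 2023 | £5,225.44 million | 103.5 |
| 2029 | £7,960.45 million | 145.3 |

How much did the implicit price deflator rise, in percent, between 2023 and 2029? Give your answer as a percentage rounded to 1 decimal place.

40.4%

Price-level change = 145.3 / 103.5 − 1 = 0.4039.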